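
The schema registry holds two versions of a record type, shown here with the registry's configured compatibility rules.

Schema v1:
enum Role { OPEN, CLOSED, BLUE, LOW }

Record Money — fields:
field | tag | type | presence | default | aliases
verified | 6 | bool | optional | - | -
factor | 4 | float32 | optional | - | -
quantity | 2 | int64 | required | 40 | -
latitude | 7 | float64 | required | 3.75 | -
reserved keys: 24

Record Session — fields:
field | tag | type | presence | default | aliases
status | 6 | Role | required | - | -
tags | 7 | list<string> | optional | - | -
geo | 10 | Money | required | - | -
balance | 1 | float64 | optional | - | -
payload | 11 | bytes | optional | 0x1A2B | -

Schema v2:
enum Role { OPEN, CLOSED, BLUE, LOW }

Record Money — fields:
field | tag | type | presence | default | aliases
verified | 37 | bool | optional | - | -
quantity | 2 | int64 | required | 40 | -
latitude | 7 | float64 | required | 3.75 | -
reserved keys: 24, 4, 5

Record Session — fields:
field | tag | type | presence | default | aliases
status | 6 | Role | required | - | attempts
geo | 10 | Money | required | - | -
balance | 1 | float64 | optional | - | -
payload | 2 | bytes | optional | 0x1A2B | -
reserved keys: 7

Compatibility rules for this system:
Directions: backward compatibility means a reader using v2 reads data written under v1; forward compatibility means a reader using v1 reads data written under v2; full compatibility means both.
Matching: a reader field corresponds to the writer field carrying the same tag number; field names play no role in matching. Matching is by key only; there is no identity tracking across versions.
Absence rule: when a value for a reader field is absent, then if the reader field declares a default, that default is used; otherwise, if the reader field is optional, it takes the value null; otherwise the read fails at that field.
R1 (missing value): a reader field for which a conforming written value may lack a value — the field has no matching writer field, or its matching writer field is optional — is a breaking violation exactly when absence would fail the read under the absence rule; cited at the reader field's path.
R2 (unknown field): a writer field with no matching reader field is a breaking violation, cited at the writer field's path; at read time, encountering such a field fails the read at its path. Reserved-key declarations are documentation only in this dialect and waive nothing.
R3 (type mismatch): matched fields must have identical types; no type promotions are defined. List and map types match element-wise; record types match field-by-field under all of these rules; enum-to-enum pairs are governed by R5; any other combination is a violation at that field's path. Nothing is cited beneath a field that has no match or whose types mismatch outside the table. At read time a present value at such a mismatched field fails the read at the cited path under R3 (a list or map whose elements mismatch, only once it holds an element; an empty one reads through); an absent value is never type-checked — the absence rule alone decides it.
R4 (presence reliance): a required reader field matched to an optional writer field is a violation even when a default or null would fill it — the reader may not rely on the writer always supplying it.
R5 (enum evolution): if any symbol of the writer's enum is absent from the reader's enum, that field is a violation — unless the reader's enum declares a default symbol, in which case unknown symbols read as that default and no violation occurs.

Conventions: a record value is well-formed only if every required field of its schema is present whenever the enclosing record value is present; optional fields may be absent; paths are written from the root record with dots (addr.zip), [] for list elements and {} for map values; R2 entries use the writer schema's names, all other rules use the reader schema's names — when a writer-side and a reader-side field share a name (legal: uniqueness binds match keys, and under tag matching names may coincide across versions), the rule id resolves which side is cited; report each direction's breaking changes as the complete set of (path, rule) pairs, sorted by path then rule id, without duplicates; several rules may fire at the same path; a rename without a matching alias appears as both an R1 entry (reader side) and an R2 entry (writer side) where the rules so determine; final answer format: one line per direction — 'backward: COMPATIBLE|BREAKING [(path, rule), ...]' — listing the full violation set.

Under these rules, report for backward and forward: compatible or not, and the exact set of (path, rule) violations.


arrows below run writer -> reader for Session
backward on Session — v2 reading data written by v1:
  status: Role -> Role, writer required; from status
  geo: Money -> Money, writer required; from geo
  balance: float64 -> float64, writer optional; from balance
  no writer field matches reader payload
  writer tags: unknown to reader
  writer payload: unknown to reader
  no writer field matches reader geo.verified
  geo.quantity: int64 -> int64, writer required; from geo.quantity
  geo.latitude: float64 -> float64, writer required; from geo.latitude
  writer geo.verified: unknown to reader
  writer geo.factor: unknown to reader
  rule R2 violated at geo.factor
  rule R2 violated at geo.verified
  rule R2 violated at payload
  rule R2 violated at tags
  => backward verdict for Session: BREAKING, 4 violation(s)
forward on Session — v1 reading data written by v2:
  status: Role -> Role, writer required; from status
  no writer field matches reader tags
  geo: Money -> Money, writer required; from geo
  balance: float64 -> float64, writer optional; from balance
  no writer field matches reader payload
  writer payload: unknown to reader
  no writer field matches reader geo.verified
  no writer field matches reader geo.factor
  geo.quantity: int64 -> int64, writer required; from geo.quantity
  geo.latitude: float64 -> float64, writer required; from geo.latitude
  writer geo.verified: unknown to reader
  rule R2 violated at geo.verified
  rule R2 violated at payload
  => forward verdict for Session: BREAKING, 2 violation(s)

backward: BREAKING [(geo.factor, R2), (geo.verified, R2), (payload, R2), (tags, R2)]; forward: BREAKING [(geo.verified, R2), (payload, R2)]


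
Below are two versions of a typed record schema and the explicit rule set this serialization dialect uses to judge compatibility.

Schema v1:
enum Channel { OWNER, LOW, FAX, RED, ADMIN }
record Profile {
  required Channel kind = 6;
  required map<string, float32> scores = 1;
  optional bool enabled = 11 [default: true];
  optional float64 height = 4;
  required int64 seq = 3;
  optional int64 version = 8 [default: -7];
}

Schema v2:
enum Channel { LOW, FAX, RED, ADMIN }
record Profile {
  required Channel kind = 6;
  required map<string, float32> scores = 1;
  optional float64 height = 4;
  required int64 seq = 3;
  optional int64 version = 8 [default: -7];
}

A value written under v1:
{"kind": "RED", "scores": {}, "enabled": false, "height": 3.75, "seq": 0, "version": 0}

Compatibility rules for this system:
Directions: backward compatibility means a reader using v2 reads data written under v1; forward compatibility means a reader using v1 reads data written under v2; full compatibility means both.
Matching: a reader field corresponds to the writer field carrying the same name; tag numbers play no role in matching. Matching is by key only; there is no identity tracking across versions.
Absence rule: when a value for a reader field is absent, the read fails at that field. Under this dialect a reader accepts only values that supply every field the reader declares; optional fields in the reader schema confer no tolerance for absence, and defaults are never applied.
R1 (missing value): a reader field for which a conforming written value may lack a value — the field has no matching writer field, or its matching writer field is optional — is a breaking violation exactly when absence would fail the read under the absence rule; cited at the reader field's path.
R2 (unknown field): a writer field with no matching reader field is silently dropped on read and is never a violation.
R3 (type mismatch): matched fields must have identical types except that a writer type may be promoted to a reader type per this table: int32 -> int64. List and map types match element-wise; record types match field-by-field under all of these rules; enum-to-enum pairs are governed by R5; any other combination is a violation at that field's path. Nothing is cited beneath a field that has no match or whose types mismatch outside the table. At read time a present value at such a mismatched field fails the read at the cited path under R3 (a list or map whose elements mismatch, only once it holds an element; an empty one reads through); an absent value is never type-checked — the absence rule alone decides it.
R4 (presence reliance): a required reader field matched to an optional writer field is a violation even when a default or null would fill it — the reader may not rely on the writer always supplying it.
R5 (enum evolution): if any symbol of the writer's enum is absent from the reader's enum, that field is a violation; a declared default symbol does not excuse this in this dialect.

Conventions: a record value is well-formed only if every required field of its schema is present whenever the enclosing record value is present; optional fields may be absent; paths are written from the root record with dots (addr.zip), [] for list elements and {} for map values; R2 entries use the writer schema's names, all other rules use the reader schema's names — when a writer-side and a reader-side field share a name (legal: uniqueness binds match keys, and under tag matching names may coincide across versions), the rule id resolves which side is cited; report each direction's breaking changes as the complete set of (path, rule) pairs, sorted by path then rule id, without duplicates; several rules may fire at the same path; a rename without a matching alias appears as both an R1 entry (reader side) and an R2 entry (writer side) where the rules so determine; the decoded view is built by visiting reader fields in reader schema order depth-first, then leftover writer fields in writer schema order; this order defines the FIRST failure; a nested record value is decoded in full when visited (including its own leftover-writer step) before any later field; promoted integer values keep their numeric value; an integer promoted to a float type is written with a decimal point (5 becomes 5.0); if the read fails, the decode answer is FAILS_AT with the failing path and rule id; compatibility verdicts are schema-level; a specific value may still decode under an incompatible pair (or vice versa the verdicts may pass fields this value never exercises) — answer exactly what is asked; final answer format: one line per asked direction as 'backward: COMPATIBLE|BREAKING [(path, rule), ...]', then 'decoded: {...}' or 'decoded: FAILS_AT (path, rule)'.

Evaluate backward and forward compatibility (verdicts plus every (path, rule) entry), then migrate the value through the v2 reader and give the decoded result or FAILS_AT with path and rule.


backward: BREAKING [(height, R1), (kind, R5), (version, R1)]; forward: BREAKING [(enabled, R1), (height, R1), (version, R1)]; decoded: {"kind": "RED", "scores": {}, "height": 3.75, "seq": 0, "version": 0}

the writer's type comes first in each Profile pair
backward for Profile (reader v2, writer v1):
  writer required, Channel -> Channel: reader kind maps from writer kind
  writer required, map<string, float32> -> map<string, float32>: reader scores maps from writer scores
  writer optional, float64 -> float64: reader height maps from writer height
  writer required, int64 -> int64: reader seq maps from writer seq
  writer optional, int64 -> int64: reader version maps from writer version
  writer enabled: unknown to reader
  rule R1 violated at height
  rule R5 violated at kind
  rule R1 violated at version
  => 3 violation(s): backward is BREAKING for Profile
forward for Profile (reader v1, writer v2):
  writer required, Channel -> Channel: reader kind maps from writer kind
  writer required, map<string, float32> -> map<string, float32>: reader scores maps from writer scores
  no writer field matches reader enabled
  writer optional, float64 -> float64: reader height maps from writer height
  writer required, int64 -> int64: reader seq maps from writer seq
  writer optional, int64 -> int64: reader version maps from writer version
  rule R1 violated at enabled
  rule R1 violated at height
  rule R1 violated at version
  => 3 violation(s): forward is BREAKING for Profile
decoding the Profile value with the v2 reader:
  kind := "RED"
  scores := {}
  height := 3.75
  seq := 0
  version := 0
  writer enabled: unknown -> dropped
  => decoded: {"kind": "RED", "scores": {}, "height": 3.75, "seq": 0, "version": 0}


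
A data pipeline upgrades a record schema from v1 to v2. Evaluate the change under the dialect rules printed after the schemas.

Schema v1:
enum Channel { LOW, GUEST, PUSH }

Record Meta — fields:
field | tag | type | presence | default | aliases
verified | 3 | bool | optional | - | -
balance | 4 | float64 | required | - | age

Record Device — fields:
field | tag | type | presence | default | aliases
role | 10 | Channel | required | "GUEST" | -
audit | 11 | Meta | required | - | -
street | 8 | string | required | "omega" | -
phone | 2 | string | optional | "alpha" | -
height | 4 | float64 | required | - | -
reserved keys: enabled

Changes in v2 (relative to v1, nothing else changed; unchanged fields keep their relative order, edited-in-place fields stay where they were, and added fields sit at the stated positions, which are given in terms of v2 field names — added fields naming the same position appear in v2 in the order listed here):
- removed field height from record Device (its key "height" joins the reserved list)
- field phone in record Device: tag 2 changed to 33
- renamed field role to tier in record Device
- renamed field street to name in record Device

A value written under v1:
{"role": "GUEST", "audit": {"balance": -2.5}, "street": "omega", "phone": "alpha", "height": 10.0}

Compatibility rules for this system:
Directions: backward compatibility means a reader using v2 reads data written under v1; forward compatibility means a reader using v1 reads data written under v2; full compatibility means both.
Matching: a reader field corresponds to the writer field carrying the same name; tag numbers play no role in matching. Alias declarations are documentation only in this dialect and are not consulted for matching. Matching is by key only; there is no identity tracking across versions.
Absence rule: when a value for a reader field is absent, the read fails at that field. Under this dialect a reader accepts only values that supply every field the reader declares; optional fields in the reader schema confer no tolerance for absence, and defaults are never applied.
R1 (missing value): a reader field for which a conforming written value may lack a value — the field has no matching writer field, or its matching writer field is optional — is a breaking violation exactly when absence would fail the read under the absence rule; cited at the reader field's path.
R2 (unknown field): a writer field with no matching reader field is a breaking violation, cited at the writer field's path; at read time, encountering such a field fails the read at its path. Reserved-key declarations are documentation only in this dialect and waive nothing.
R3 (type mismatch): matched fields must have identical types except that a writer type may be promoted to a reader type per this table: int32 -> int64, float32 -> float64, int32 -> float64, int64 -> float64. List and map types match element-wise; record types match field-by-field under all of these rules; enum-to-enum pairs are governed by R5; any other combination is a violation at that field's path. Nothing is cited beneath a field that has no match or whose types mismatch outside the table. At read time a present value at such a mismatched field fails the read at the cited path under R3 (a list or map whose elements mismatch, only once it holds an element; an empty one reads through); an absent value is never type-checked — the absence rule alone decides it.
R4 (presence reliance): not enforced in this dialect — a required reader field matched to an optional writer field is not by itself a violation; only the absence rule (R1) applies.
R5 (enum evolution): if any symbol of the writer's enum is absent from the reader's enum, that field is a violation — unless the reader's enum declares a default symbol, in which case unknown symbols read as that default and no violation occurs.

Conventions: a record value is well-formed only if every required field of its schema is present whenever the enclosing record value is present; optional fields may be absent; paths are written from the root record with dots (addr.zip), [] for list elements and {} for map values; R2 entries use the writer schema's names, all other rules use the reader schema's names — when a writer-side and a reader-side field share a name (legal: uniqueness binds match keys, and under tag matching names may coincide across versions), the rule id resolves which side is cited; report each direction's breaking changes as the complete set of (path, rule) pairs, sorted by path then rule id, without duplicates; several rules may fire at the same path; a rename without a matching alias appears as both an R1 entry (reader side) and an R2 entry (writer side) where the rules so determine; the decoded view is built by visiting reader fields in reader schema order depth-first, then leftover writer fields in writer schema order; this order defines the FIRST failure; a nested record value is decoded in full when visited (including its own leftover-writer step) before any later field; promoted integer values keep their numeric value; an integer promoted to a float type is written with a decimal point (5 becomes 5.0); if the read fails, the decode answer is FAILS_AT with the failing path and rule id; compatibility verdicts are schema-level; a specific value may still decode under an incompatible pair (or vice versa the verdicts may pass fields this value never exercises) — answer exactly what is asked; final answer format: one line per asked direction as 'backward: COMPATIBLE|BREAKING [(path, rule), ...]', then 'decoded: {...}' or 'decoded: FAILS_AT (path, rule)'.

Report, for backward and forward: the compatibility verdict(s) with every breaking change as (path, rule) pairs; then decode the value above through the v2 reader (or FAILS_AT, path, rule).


each type pair in Device: writer, then reader
backward pass over Device, reader schema v2, writer schema v1:
  no writer field matches reader tier
  audit: Meta -> Meta, writer required; from audit
  no writer field matches reader name
  phone: string -> string, writer optional; from phone
  leftover writer field: role
  leftover writer field: street
  leftover writer field: height
  audit.verified: bool -> bool, writer optional; from audit.verified
  audit.balance: float64 -> float64, writer required; from audit.balance
  breaking: (audit.verified, R1)
  breaking: (height, R2)
  breaking: (name, R1)
  breaking: (phone, R1)
  breaking: (role, R2)
  breaking: (street, R2)
  breaking: (tier, R1)
  => 7 violation(s): backward is BREAKING for Device
forward pass over Device, reader schema v1, writer schema v2:
  no writer field matches reader role
  audit: Meta -> Meta, writer required; from audit
  no writer field matches reader street
  phone: string -> string, writer optional; from phone
  no writer field matches reader height
  leftover writer field: tier
  leftover writer field: name
  audit.verified: bool -> bool, writer optional; from audit.verified
  audit.balance: float64 -> float64, writer required; from audit.balance
  breaking: (audit.verified, R1)
  breaking: (height, R1)
  breaking: (name, R2)
  breaking: (phone, R1)
  breaking: (role, R1)
  breaking: (street, R1)
  breaking: (tier, R2)
  => 7 violation(s): forward is BREAKING for Device
decoding the Device value with the v2 reader:
  read fails at tier under R1 (no fill)
  => FAILS_AT (tier, R1)

backward: BREAKING [(audit.verified, R1), (height, R2), (name, R1), (phone, R1), (role, R2), (street, R2), (tier, R1)]; forward: BREAKING [(audit.verified, R1), (height, R1), (name, R2), (phone, R1), (role, R1), (street, R1), (tier, R2)]; decoded: FAILS_AT (tier, R1)


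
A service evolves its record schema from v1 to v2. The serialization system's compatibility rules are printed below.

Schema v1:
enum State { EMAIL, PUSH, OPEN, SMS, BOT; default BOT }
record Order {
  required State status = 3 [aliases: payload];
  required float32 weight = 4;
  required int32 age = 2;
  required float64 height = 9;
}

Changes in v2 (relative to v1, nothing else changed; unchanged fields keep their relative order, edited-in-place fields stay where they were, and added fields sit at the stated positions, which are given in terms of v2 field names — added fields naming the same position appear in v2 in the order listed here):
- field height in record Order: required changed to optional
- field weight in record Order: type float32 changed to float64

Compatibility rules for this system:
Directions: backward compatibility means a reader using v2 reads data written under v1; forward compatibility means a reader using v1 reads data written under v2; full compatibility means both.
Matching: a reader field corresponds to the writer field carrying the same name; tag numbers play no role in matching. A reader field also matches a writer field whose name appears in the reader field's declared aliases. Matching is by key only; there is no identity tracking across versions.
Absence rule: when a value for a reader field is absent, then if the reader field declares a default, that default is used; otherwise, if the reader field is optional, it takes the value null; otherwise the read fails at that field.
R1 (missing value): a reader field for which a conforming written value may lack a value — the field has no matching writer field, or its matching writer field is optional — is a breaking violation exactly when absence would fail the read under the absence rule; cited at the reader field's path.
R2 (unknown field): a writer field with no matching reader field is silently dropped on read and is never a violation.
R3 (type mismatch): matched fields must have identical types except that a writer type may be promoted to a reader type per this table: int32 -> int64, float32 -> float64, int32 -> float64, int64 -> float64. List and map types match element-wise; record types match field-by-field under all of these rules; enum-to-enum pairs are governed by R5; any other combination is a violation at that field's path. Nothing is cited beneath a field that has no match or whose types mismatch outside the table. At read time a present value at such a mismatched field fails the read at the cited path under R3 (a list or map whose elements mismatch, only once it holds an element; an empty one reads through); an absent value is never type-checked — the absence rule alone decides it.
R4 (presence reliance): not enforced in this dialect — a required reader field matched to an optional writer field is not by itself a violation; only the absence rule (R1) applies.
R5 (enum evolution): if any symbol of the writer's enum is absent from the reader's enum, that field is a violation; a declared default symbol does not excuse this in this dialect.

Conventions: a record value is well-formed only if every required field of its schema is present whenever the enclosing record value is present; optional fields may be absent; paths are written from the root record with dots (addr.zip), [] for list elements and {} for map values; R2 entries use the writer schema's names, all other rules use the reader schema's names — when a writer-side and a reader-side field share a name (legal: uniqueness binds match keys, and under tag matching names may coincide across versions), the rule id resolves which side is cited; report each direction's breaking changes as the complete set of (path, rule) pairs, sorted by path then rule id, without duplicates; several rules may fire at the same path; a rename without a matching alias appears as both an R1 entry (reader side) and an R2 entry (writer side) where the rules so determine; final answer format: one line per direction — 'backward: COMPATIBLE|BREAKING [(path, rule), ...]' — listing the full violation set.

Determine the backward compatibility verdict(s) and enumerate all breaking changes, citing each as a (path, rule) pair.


backward: COMPATIBLE []

in Order below, arrows point writer -> reader
checking backward for Order: reader v2 against writer v1:
  status <- status (State -> State, writer required)
  weight <- weight (float32 -> float64, writer required)
  age <- age (int32 -> int32, writer required)
  height <- height (float64 -> float64, writer required)
  => backward verdict for Order: COMPATIBLE, no violations
remaining Order differences; none change what is asked:
  field height in record Order: required changed to optional -> fires only in the forward direction of Order, which is not asked here
  field weight in record Order: type float32 changed to float64 -> fires only in the forward direction of Order, which is not asked here


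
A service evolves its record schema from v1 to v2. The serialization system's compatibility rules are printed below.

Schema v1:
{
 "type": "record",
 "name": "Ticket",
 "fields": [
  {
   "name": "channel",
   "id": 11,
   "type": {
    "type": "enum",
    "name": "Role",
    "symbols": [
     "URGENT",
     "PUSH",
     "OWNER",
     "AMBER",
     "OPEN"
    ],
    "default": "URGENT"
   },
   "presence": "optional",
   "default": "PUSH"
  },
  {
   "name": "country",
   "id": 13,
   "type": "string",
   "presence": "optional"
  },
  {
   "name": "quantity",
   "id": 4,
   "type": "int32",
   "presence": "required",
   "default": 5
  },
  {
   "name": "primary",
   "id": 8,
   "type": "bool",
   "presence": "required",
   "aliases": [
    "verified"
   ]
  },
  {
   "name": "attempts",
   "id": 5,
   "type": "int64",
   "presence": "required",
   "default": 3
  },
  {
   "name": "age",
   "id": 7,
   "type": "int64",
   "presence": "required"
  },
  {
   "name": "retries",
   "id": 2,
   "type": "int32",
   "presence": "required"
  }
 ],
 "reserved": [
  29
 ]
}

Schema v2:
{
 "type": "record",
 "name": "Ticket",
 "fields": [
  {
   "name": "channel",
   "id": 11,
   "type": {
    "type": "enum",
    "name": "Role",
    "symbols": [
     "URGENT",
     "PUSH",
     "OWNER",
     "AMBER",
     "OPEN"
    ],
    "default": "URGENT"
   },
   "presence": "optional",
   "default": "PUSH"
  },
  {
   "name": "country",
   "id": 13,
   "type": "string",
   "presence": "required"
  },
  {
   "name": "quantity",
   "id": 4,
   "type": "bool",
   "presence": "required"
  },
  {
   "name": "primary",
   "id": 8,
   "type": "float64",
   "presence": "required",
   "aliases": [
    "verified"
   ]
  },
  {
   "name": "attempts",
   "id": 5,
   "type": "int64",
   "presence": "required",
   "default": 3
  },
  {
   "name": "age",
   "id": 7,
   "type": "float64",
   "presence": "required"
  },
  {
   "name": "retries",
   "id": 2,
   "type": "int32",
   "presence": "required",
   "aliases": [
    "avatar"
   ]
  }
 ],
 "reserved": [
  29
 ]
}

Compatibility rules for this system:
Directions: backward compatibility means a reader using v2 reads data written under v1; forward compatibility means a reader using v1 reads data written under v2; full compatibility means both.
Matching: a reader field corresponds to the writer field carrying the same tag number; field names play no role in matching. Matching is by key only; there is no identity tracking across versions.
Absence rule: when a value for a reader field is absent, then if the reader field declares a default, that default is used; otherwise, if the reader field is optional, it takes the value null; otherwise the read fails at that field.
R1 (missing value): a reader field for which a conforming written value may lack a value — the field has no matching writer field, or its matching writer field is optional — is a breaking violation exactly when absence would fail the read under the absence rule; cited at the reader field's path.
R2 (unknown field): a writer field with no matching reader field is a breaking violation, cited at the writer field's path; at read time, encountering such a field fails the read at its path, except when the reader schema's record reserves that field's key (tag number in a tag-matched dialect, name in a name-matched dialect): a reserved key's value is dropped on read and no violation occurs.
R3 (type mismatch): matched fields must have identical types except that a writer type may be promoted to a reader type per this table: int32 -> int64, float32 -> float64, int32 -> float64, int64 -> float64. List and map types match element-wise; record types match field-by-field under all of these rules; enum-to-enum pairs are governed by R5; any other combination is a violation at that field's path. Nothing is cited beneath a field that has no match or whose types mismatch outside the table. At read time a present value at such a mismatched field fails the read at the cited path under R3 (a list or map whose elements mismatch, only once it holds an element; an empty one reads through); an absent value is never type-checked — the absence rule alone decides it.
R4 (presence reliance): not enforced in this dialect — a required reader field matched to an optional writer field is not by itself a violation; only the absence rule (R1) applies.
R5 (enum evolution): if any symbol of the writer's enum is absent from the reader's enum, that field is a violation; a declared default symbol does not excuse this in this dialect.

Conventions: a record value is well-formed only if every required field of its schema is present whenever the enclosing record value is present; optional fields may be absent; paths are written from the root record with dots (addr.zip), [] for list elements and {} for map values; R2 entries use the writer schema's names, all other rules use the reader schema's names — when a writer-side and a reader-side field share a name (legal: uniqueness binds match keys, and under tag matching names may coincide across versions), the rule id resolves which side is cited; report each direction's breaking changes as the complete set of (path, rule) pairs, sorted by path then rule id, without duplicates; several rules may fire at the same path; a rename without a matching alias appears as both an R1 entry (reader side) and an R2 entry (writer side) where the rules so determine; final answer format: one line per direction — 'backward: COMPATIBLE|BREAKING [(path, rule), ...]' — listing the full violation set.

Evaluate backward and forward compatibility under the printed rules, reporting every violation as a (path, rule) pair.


backward: BREAKING [(country, R1), (primary, R3), (quantity, R3)]; forward: BREAKING [(age, R3), (primary, R3), (quantity, R3)]

in Ticket below, arrows point writer -> reader
checking backward for Ticket: reader v2 against writer v1:
  Role -> Role, writer optional: channel aligns to channel
  string -> string, writer optional: country aligns to country
  int32 -> bool, writer required: quantity aligns to quantity
  bool -> float64, writer required: primary aligns to primary
  int64 -> int64, writer required: attempts aligns to attempts
  int64 -> float64, writer required: age aligns to age
  int32 -> int32, writer required: retries aligns to retries
  rule R1 violated at country
  rule R3 violated at primary
  rule R3 violated at quantity
  backward on Ticket therefore BREAKING (3)
checking forward for Ticket: reader v1 against writer v2:
  Role -> Role, writer optional: channel aligns to channel
  string -> string, writer required: country aligns to country
  bool -> int32, writer required: quantity aligns to quantity
  float64 -> bool, writer required: primary aligns to primary
  int64 -> int64, writer required: attempts aligns to attempts
  float64 -> int64, writer required: age aligns to age
  int32 -> int32, writer required: retries aligns to retries
  rule R3 violated at age
  rule R3 violated at primary
  rule R3 violated at quantity
  forward on Ticket therefore BREAKING (3)


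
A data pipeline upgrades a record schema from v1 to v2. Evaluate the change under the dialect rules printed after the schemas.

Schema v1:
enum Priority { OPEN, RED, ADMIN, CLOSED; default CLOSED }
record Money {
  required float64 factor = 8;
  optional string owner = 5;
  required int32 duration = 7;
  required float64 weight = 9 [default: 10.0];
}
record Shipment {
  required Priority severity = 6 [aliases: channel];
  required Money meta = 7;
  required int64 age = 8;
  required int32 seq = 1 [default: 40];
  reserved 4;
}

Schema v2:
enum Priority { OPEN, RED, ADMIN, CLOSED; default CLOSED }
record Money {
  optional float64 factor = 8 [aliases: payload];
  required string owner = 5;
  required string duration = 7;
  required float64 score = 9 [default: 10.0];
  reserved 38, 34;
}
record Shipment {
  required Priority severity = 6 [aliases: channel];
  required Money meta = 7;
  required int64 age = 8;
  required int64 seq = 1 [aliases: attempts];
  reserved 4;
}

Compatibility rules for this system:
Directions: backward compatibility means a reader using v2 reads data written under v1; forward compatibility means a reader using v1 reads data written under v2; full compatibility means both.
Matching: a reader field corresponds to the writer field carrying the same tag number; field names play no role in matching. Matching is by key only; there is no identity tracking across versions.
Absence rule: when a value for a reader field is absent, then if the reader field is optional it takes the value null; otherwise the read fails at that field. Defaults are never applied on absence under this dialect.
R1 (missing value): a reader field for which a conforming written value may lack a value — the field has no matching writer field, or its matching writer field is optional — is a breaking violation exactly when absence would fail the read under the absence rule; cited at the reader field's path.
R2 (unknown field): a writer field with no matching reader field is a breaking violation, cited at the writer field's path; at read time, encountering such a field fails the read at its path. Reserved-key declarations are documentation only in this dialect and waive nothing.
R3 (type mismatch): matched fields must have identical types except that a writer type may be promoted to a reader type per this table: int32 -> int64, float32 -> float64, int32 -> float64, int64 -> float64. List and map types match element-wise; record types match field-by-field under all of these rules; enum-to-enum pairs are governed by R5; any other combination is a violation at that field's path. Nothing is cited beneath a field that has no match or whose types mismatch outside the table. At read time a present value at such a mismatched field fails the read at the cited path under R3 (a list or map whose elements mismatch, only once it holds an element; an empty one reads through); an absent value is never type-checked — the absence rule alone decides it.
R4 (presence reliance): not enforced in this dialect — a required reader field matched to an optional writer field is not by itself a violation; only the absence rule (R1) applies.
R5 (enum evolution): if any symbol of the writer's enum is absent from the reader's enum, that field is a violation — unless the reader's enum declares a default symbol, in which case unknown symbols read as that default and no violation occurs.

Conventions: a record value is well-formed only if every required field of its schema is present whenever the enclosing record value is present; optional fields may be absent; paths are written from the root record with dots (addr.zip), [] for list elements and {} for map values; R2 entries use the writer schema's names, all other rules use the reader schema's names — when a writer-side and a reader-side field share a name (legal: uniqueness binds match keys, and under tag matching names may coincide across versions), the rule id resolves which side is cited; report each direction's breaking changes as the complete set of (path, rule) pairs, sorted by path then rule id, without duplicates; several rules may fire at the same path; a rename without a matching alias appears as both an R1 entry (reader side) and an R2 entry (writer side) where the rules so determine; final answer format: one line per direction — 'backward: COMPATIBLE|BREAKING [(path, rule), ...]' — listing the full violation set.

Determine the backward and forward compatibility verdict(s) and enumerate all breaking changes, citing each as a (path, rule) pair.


backward: BREAKING [(meta.duration, R3), (meta.owner, R1)]; forward: BREAKING [(meta.duration, R3), (meta.factor, R1), (seq, R3)]

the writer's type comes first in each Shipment pair
checking backward for Shipment: reader v2 against writer v1:
  Priority -> Priority, writer required: severity aligns to severity
  Money -> Money, writer required: meta aligns to meta
  int64 -> int64, writer required: age aligns to age
  int32 -> int64, writer required: seq aligns to seq
  float64 -> float64, writer required: meta.factor aligns to meta.factor
  string -> string, writer optional: meta.owner aligns to meta.owner
  int32 -> string, writer required: meta.duration aligns to meta.duration
  float64 -> float64, writer required: meta.score aligns to meta.weight
  rule R3 violated at meta.duration
  rule R1 violated at meta.owner
  => backward: BREAKING (2)
checking forward for Shipment: reader v1 against writer v2:
  Priority -> Priority, writer required: severity aligns to severity
  Money -> Money, writer required: meta aligns to meta
  int64 -> int64, writer required: age aligns to age
  int64 -> int32, writer required: seq aligns to seq
  float64 -> float64, writer optional: meta.factor aligns to meta.factor
  string -> string, writer required: meta.owner aligns to meta.owner
  string -> int32, writer required: meta.duration aligns to meta.duration
  float64 -> float64, writer required: meta.weight aligns to meta.score
  rule R3 violated at meta.duration
  rule R1 violated at meta.factor
  rule R3 violated at seq
  => forward: BREAKING (3)


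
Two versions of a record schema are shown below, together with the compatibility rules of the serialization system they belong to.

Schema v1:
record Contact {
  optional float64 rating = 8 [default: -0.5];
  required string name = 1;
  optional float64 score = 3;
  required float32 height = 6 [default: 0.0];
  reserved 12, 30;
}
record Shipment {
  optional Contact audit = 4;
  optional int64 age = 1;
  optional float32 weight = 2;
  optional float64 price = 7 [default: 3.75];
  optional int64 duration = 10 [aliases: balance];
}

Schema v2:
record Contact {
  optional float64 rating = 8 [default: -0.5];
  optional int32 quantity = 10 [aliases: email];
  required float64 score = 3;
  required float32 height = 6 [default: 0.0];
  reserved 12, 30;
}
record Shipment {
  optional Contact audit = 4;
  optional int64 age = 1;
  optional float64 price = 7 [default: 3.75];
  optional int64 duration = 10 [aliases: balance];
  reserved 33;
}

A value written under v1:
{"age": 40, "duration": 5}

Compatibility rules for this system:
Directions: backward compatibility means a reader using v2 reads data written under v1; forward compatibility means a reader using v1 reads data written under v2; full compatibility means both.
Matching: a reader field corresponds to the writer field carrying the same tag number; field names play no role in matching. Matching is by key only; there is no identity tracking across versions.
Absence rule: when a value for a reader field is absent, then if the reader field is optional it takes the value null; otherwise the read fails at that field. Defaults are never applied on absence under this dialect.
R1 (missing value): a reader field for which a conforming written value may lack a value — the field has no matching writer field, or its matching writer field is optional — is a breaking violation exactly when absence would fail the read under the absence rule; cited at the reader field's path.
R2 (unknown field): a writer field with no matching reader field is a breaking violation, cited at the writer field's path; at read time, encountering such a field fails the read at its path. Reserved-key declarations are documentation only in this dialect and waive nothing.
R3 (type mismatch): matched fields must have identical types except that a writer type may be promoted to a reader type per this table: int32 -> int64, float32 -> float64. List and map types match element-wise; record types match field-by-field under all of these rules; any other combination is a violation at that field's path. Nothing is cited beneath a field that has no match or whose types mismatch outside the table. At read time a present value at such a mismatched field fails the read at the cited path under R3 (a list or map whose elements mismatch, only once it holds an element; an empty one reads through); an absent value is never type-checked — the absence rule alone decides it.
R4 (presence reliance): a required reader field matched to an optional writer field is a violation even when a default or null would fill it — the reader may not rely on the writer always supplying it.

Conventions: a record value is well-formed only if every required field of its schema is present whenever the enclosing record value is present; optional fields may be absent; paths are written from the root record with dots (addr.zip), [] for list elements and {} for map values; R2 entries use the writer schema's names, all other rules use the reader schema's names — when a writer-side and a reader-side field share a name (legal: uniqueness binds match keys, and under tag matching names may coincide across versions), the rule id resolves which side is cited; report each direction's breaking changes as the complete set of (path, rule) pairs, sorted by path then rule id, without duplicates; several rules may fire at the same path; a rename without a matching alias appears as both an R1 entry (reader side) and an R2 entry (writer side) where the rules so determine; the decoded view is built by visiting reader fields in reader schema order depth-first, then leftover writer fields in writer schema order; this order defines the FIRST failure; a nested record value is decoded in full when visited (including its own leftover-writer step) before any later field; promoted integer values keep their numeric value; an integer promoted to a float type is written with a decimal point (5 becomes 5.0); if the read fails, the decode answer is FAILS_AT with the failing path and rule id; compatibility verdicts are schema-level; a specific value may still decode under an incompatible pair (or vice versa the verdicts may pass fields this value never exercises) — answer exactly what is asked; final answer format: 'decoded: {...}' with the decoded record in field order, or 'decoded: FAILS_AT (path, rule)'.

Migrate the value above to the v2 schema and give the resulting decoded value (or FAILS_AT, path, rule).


decoded: {"audit": null, "age": 40, "price": null, "duration": 5}

the writer's type comes first in each Shipment pair
decoding the Shipment value with the v2 reader:
  audit := null (not supplied -> null)
  age := 40
  price := null (not supplied -> null)
  duration := 5
  => decoded: {"audit": null, "age": 40, "price": null, "duration": 5}
remaining Shipment differences; none change what is asked:
  added field quantity to record Contact: optional int32, tag 10 (in v2 it sits immediately before score) -> shifts the Shipment verdicts, not this decode
  removed field name from record Contact -> shifts the Shipment verdicts, not this decode
  field score in record Contact: optional changed to required -> shifts the Shipment verdicts, not this decode
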